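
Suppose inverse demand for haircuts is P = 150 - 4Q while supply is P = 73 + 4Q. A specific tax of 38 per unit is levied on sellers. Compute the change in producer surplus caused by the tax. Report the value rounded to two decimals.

-137.75

Without the tax, 150 - 4Q = 73 + 4Q so Q* = 9.625 and P* = 111.5.
A tax on sellers shifts supply up by 38: 150 - 4Q = 73 + 4Q + 38, so Q_t = 4.875. Buyers pay P_b = 130.5; sellers receive P_s = P_b - 38 = 92.5.
Producers lose the trapezoid between P_s and P* out to Q_t plus the triangle from Q_t to Q*: change in PS = 47.5312 - 185.2812 = -137.75.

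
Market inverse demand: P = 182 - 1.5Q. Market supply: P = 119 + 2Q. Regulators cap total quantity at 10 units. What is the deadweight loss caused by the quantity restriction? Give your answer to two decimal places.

Without the quota, 182 - 1.5Q = 119 + 2Q gives Q* = 18.
At Q = 10 the demand price is 182 - 1.5(10) = 167 and the supply price is 119 + 2(10) = 139.
DWL = (1/2)(gap between curves at 10) x (Q* - 10) = (1/2)(28)(8) = 112.

112.00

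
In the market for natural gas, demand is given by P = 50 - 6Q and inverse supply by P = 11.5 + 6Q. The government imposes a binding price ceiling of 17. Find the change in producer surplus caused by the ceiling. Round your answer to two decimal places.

Without the control, 50 - 6Q = 11.5 + 6Q so Q* = 3.2083 and P* = 30.75.
At P = 17, sellers supply (17 - 11.5)/6 = 0.9167 while buyers want more, so the quantity traded is 0.9167 at price 17.
PS goes from (1/2)(3.2083)(19.25) = 30.8802 to 2.5208 (computed as (17 - 11.5)(0.9167) - (1/2)(6)(0.9167)^2), a change of -28.3594.

-28.36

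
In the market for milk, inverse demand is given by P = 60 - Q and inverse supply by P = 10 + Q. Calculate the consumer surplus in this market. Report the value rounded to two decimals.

312.50

Equilibrium: 60 - Q = 10 + Q, so Q* = 25 and P* = 35.
CS is the area between the demand curve and P* from 0 to Q*: (1/2)(25)(25) = 312.5.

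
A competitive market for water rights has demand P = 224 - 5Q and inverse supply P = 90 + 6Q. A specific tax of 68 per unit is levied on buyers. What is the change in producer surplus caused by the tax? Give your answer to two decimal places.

-337.19

Without the tax, 224 - 5Q = 90 + 6Q so Q* = 12.1818 and P* = 163.0909.
With the tax, buyers' net willingness to pay falls by 68: (224 - 68) - 5Q = 90 + 6Q, so Q_t = 6. Buyers pay P_b = 194; sellers receive P_s = P_b - 68 = 126.
Producers lose the trapezoid between P_s and P* out to Q_t plus the triangle from Q_t to Q*: change in PS = 108 - 445.1901 = -337.1901.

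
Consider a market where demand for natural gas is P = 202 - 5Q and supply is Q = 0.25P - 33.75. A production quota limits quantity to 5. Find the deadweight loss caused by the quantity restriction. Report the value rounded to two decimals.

Rewriting supply in inverse form: P = 135 + 4Q.
Without the quota, 202 - 5Q = 135 + 4Q gives Q* = 7.4444.
At Q = 5 the demand price is 202 - 5(5) = 177 and the supply price is 135 + 4(5) = 155.
Deadweight loss is the triangle between the curves from 5 to 7.4444: (1/2)(177 - 155)(7.4444 - 5) = 26.8889.

26.89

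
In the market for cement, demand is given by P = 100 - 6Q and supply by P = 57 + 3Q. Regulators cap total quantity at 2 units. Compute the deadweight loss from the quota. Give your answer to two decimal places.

Without the quota, 100 - 6Q = 57 + 3Q gives Q* = 4.7778.
At Q = 2 the demand price is 100 - 6(2) = 88 and the supply price is 57 + 3(2) = 63.
DWL = (1/2)(gap between curves at 2) x (Q* - 2) = (1/2)(25)(2.7778) = 34.7222.

34.72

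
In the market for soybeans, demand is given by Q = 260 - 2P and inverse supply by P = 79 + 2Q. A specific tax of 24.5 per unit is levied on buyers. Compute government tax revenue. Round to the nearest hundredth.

259.70

Rewriting demand in inverse form: P = 130 - 0.5Q.
Without the tax, 130 - 0.5Q = 79 + 2Q so Q* = 20.4 and P* = 119.8.
A tax on buyers shifts demand down by 24.5: (130 - 24.5) - 0.5Q = 79 + 2Q, so Q_t = 10.6. Buyers pay P_b = 124.7; sellers receive P_s = P_b - 24.5 = 100.2.
Revenue is the tax times quantity traded: 24.5 x 10.6 = 259.7.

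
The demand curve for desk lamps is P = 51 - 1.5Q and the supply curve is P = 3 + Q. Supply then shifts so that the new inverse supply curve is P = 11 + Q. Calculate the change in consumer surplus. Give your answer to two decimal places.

-84.48

Initial equilibrium: Q_0 = 19.2, P_0 = 22.2; CS_0 = (1/2)(19.2)(28.8) = 276.48, PS_0 = (1/2)(19.2)(19.2) = 184.32.
New equilibrium: 51 - 1.5Q = 11 + Q gives Q_1 = 16, P_1 = 27; CS_1 = 192, PS_1 = 128.
Change in consumer surplus = 192 - 276.48 = -84.48.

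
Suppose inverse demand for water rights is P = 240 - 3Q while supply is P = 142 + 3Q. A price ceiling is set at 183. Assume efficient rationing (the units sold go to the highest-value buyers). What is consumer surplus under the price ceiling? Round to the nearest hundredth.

Without the control, 240 - 3Q = 142 + 3Q so Q* = 16.3333 and P* = 191.
At P = 183, sellers supply (183 - 142)/3 = 13.6667 while buyers want more, so the quantity traded is 13.6667 at price 183.
The demand price at Q = 13.6667 is 199. CS is the trapezoid between demand and 183 over [0, 13.6667]: (1/2)[(240 - 183) + (199 - 183)](13.6667) = 498.8333.

498.83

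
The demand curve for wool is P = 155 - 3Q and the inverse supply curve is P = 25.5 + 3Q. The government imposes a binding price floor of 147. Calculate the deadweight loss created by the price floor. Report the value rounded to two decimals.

Free-market equilibrium: 155 - 3Q = 25.5 + 3Q gives Q* = 21.5833, P* = 90.25.
At P = 147, buyers demand (155 - 147)/3 = 2.6667 while sellers would supply more, so the quantity traded is 2.6667 at price 147.
At Q = 2.6667 the demand price is 147 and the supply price is 33.5. Deadweight loss is the triangle between the curves from 2.6667 to 21.5833: (1/2)(147 - 33.5)(21.5833 - 2.6667) = 1073.5208.

1073.52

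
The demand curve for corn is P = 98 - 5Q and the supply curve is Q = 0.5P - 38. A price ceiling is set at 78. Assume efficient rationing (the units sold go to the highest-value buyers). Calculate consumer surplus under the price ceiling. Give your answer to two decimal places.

Rewriting supply in inverse form: P = 76 + 2Q.
Free-market equilibrium: 98 - 5Q = 76 + 2Q gives Q* = 3.1429, P* = 82.2857.
At the ceiling price 78, quantity supplied is (78 - 76)/2 = 1; supply is the short side, so Q = 1 trades at P = 78.
The demand price at Q = 1 is 93. CS is the trapezoid between demand and 78 over [0, 1]: (1/2)[(98 - 78) + (93 - 78)](1) = 17.5.

17.50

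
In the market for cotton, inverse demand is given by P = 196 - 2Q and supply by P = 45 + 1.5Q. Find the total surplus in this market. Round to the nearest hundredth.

3257.29

Setting demand equal to supply, 151 = 3.5Q, so Q* = 43.1429 and P* = 109.7143.
CS = (1/2)(43.1429)(86.2857) = 1861.3061 and PS = (1/2)(43.1429)(64.7143) = 1395.9796, so total surplus = 3257.2857.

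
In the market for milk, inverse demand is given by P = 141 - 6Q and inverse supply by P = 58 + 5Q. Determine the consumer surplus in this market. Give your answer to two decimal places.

Equilibrium: 141 - 6Q = 58 + 5Q, so Q* = 7.5455 and P* = 95.7273.
The demand choke price is 141, so CS = (1/2)(Q*)(141 - P*) = (1/2)(7.5455)(45.2727) = 170.8017.

170.80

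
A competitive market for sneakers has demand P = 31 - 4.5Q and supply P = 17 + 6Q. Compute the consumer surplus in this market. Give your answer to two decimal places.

Equilibrium: 31 - 4.5Q = 17 + 6Q, so Q* = 1.3333 and P* = 25.
CS is the area between the demand curve and P* from 0 to Q*: (1/2)(1.3333)(6) = 4.

4.00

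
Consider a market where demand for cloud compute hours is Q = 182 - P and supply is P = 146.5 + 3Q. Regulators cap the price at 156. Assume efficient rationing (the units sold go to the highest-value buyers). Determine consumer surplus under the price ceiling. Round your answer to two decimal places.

Rewriting demand in inverse form: P = 182 - Q.
Without the control, 182 - Q = 146.5 + 3Q so Q* = 8.875 and P* = 173.125.
At the ceiling price 156, quantity supplied is (156 - 146.5)/3 = 3.1667; supply is the short side, so Q = 3.1667 trades at P = 156.
The demand price at Q = 3.1667 is 178.8333. CS is the trapezoid between demand and 156 over [0, 3.1667]: (1/2)[(182 - 156) + (178.8333 - 156)](3.1667) = 77.3194.

77.32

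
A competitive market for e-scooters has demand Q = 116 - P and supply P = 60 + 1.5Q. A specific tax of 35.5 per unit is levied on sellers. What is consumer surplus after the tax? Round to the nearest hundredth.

33.62

Rewriting demand in inverse form: P = 116 - Q.
Pre-tax equilibrium: 116 - Q = 60 + 1.5Q gives Q* = 22.4, P* = 93.6.
With the tax, sellers need 35.5 more per unit: 116 - Q = 60 + 1.5Q + 35.5, so Q_t = 8.2. Buyers pay P_b = 107.8; sellers receive P_s = P_b - 35.5 = 72.3.
CS = (1/2)(Q_t)(116 - P_b) = (1/2)(8.2)(8.2) = 33.62.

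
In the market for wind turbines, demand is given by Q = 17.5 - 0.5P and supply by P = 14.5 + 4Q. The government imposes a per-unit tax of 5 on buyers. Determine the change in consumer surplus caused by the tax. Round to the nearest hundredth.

-5.00

Rewriting demand in inverse form: P = 35 - 2Q.
Without the tax, 35 - 2Q = 14.5 + 4Q so Q* = 3.4167 and P* = 28.1667.
With the tax, buyers' net willingness to pay falls by 5: (35 - 5) - 2Q = 14.5 + 4Q, so Q_t = 2.5833. Buyers pay P_b = 29.8333; sellers receive P_s = P_b - 5 = 24.8333.
Consumers lose the trapezoid between P* and P_b out to Q_t plus the triangle from Q_t to Q*: change in CS = 6.6736 - 11.6736 = -5.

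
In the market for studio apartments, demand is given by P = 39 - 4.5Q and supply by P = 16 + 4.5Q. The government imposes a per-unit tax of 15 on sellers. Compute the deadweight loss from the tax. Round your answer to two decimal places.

Pre-tax equilibrium: 39 - 4.5Q = 16 + 4.5Q gives Q* = 2.5556, P* = 27.5.
With the tax, sellers need 15 more per unit: 39 - 4.5Q = 16 + 4.5Q + 15, so Q_t = 0.8889. Buyers pay P_b = 35; sellers receive P_s = P_b - 15 = 20.
The welfare triangle lost has base Q* - Q_t = 1.6667 and height t = 15, so DWL = (1/2)(1.6667)(15) = 12.5.

12.50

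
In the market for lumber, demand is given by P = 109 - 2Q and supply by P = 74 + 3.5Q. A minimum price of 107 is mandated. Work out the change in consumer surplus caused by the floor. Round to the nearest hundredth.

-39.50

Without the control, 109 - 2Q = 74 + 3.5Q so Q* = 6.3636 and P* = 96.2727.
At the floor price 107, quantity demanded is (109 - 107)/2 = 1; demand is the short side, so Q = 1 trades at P = 107.
CS goes from (1/2)(6.3636)(12.7273) = 40.4959 to 1 (computed as (109 - 107)(1) - (1/2)(2)(1)^2), a change of -39.4959.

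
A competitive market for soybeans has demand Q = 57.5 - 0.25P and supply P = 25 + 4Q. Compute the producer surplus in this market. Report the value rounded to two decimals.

Rewriting demand in inverse form: P = 230 - 4Q.
Setting demand equal to supply, 205 = 8Q, so Q* = 25.625 and P* = 127.5.
The supply curve's price intercept is 25, so PS = (1/2)(Q*)(P* - 25) = (1/2)(25.625)(102.5) = 1313.2812.

1313.28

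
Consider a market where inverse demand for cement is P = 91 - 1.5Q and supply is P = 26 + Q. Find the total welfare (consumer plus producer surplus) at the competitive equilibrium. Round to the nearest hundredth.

Set 91 - 1.5Q = 26 + Q, which gives 65 = 2.5Q, so Q* = 26 and P* = 91 - 1.5(26) = 52.
CS = (1/2)(26)(39) = 507 and PS = (1/2)(26)(26) = 338, so total surplus = 845.

845.00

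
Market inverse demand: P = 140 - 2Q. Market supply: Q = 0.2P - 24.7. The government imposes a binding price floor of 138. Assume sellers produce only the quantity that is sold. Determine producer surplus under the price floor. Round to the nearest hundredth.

Rewriting supply in inverse form: P = 123.5 + 5Q.
Without the control, 140 - 2Q = 123.5 + 5Q so Q* = 2.3571 and P* = 135.2857.
At P = 138, buyers demand (140 - 138)/2 = 1 while sellers would supply more, so the quantity traded is 1 at price 138.
The supply price at Q = 1 is 128.5. PS is the trapezoid between 138 and supply over [0, 1]: (1/2)[(138 - 123.5) + (138 - 128.5)](1) = 12.

12.00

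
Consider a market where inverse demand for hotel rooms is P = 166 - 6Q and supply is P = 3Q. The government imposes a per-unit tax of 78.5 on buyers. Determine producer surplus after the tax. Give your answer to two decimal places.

141.78

Pre-tax equilibrium: 166 - 6Q = 3Q gives Q* = 18.4444, P* = 55.3333.
With the tax, buyers' net willingness to pay falls by 78.5: (166 - 78.5) - 6Q = 3Q, so Q_t = 9.7222. Buyers pay P_b = 107.6667; sellers receive P_s = P_b - 78.5 = 29.1667.
Producer surplus is the triangle above supply below P_s: (1/2)(9.7222)(29.1667 - 0) = 141.7824.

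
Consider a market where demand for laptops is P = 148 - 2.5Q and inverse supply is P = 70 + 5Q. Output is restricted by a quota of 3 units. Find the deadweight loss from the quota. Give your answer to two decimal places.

Without the quota, 148 - 2.5Q = 70 + 5Q gives Q* = 10.4.
At Q = 3 the demand price is 148 - 2.5(3) = 140.5 and the supply price is 70 + 5(3) = 85.
DWL = (1/2)(gap between curves at 3) x (Q* - 3) = (1/2)(55.5)(7.4) = 205.35.

205.35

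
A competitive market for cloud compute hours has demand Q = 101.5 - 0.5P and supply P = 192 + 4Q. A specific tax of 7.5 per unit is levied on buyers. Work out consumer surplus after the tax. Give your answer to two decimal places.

0.34

Rewriting demand in inverse form: P = 203 - 2Q.
Without the tax, 203 - 2Q = 192 + 4Q so Q* = 1.8333 and P* = 199.3333.
A tax on buyers shifts demand down by 7.5: (203 - 7.5) - 2Q = 192 + 4Q, so Q_t = 0.5833. Buyers pay P_b = 201.8333; sellers receive P_s = P_b - 7.5 = 194.3333.
Consumer surplus is the triangle under demand above P_b: (1/2)(0.5833)(203 - 201.8333) = 0.3403.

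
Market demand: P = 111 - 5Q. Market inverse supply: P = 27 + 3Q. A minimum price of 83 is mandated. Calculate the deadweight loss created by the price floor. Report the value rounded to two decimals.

96.04

Without the control, 111 - 5Q = 27 + 3Q so Q* = 10.5 and P* = 58.5.
At P = 83, buyers demand (111 - 83)/5 = 5.6 while sellers would supply more, so the quantity traded is 5.6 at price 83.
At Q = 5.6 the demand price is 83 and the supply price is 43.8. Deadweight loss is the triangle between the curves from 5.6 to 10.5: (1/2)(83 - 43.8)(10.5 - 5.6) = 96.04.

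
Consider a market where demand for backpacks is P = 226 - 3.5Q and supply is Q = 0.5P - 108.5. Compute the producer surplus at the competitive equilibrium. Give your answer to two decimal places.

2.68

Rewriting supply in inverse form: P = 217 + 2Q.
Equilibrium: 226 - 3.5Q = 217 + 2Q, so Q* = 1.6364 and P* = 220.2727.
PS is the area between P* and the supply curve from 0 to Q*: (1/2)(1.6364)(3.2727) = 2.6777.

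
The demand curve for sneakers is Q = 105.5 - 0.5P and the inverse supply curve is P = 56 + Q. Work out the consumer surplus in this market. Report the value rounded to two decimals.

2669.44

Rewriting demand in inverse form: P = 211 - 2Q.
Set 211 - 2Q = 56 + Q, which gives 155 = 3Q, so Q* = 51.6667 and P* = 211 - 2(51.6667) = 107.6667.
Consumer surplus is the triangle under demand above P*: (1/2)(51.6667)(211 - 107.6667) = (1/2)(51.6667)(103.3333) = 2669.4444.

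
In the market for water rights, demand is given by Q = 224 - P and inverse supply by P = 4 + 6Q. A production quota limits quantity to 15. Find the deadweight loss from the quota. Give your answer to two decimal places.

944.64

Rewriting demand in inverse form: P = 224 - Q.
Without the quota, 224 - Q = 4 + 6Q gives Q* = 31.4286.
At Q = 15 the demand price is 224 - (15) = 209 and the supply price is 4 + 6(15) = 94.
Deadweight loss is the triangle between the curves from 15 to 31.4286: (1/2)(209 - 94)(31.4286 - 15) = 944.6429.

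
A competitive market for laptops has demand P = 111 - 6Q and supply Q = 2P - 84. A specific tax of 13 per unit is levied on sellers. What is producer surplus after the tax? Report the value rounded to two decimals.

18.56

Rewriting supply in inverse form: P = 42 + 0.5Q.
Without the tax, 111 - 6Q = 42 + 0.5Q so Q* = 10.6154 and P* = 47.3077.
A tax on sellers shifts supply up by 13: 111 - 6Q = 42 + 0.5Q + 13, so Q_t = 8.6154. Buyers pay P_b = 59.3077; sellers receive P_s = P_b - 13 = 46.3077.
PS = (1/2)(Q_t)(P_s - 42) = (1/2)(8.6154)(4.3077) = 18.5562.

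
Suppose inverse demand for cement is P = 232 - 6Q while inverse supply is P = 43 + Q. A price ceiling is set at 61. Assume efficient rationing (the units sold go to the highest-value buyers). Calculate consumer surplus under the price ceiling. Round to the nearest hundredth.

Free-market equilibrium: 232 - 6Q = 43 + Q gives Q* = 27, P* = 70.
At P = 61, sellers supply (61 - 43)/1 = 18 while buyers want more, so the quantity traded is 18 at price 61.
The demand price at Q = 18 is 124. CS is the trapezoid between demand and 61 over [0, 18]: (1/2)[(232 - 61) + (124 - 61)](18) = 2106.

2106.00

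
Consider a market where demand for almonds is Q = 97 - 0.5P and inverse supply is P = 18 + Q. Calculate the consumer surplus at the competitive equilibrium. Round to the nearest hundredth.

Rewriting demand in inverse form: P = 194 - 2Q.
Equilibrium: 194 - 2Q = 18 + Q, so Q* = 58.6667 and P* = 76.6667.
Consumer surplus is the triangle under demand above P*: (1/2)(58.6667)(194 - 76.6667) = (1/2)(58.6667)(117.3333) = 3441.7778.

3441.78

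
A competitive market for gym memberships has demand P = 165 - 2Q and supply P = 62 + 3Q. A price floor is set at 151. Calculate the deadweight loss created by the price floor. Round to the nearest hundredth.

Free-market equilibrium: 165 - 2Q = 62 + 3Q gives Q* = 20.6, P* = 123.8.
At the floor price 151, quantity demanded is (165 - 151)/2 = 7; demand is the short side, so Q = 7 trades at P = 151.
The lost-trades triangle has base Q* - 7 = 13.6 and height equal to the gap between the curves at Q = 7, which is 151 - 83 = 68. DWL = (1/2)(13.6)(68) = 462.4.

462.40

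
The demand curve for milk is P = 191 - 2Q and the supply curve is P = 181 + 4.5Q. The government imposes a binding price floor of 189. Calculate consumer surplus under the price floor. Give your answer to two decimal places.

Free-market equilibrium: 191 - 2Q = 181 + 4.5Q gives Q* = 1.5385, P* = 187.9231.
At the floor price 189, quantity demanded is (191 - 189)/2 = 1; demand is the short side, so Q = 1 trades at P = 189.
CS is the triangle under demand above 189: (1/2)(1)(191 - 189) = 1.

1.00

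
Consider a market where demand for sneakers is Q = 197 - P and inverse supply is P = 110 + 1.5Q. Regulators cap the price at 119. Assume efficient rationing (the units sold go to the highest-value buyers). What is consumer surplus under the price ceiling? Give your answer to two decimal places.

Rewriting demand in inverse form: P = 197 - Q.
Free-market equilibrium: 197 - Q = 110 + 1.5Q gives Q* = 34.8, P* = 162.2.
At P = 119, sellers supply (119 - 110)/1.5 = 6 while buyers want more, so the quantity traded is 6 at price 119.
The demand price at Q = 6 is 191. CS is the trapezoid between demand and 119 over [0, 6]: (1/2)[(197 - 119) + (191 - 119)](6) = 450.

450.00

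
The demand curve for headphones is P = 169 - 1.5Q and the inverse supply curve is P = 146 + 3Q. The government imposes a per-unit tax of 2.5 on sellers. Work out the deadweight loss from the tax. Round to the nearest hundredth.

0.69

Without the tax, 169 - 1.5Q = 146 + 3Q so Q* = 5.1111 and P* = 161.3333.
A tax on sellers shifts supply up by 2.5: 169 - 1.5Q = 146 + 3Q + 2.5, so Q_t = 4.5556. Buyers pay P_b = 162.1667; sellers receive P_s = P_b - 2.5 = 159.6667.
Deadweight loss is the triangle between the curves from Q_t to Q*: (1/2)(5.1111 - 4.5556)(2.5) = 0.6944.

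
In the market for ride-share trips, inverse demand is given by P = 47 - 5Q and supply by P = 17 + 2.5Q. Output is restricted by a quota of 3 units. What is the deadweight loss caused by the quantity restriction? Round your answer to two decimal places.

Unrestricted equilibrium: Q* = (47 - 17)/(5 + 2.5) = 4.
At Q = 3 the demand price is 47 - 5(3) = 32 and the supply price is 17 + 2.5(3) = 24.5.
DWL = (1/2)(gap between curves at 3) x (Q* - 3) = (1/2)(7.5)(1) = 3.75.

3.75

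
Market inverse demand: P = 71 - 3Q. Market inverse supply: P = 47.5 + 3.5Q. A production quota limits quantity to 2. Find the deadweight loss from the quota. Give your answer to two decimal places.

Unrestricted equilibrium: Q* = (71 - 47.5)/(3 + 3.5) = 3.6154.
At Q = 2 the demand price is 71 - 3(2) = 65 and the supply price is 47.5 + 3.5(2) = 54.5.
DWL = (1/2)(gap between curves at 2) x (Q* - 2) = (1/2)(10.5)(1.6154) = 8.4808.

8.48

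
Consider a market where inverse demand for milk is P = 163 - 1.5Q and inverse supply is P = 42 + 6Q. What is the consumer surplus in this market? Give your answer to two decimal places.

195.21

Setting demand equal to supply, 121 = 7.5Q, so Q* = 16.1333 and P* = 138.8.
Consumer surplus is the triangle under demand above P*: (1/2)(16.1333)(163 - 138.8) = (1/2)(16.1333)(24.2) = 195.2133.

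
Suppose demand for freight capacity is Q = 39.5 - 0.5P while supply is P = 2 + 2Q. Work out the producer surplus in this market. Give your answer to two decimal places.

370.56

Rewriting demand in inverse form: P = 79 - 2Q.
Set 79 - 2Q = 2 + 2Q, which gives 77 = 4Q, so Q* = 19.25 and P* = 79 - 2(19.25) = 40.5.
Producer surplus is the triangle above supply below P*: (1/2)(19.25)(40.5 - 2) = (1/2)(19.25)(38.5) = 370.5625.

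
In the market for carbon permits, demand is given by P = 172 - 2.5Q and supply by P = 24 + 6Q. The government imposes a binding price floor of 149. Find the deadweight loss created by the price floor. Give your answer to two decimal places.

286.59

Free-market equilibrium: 172 - 2.5Q = 24 + 6Q gives Q* = 17.4118, P* = 128.4706.
At P = 149, buyers demand (172 - 149)/2.5 = 9.2 while sellers would supply more, so the quantity traded is 9.2 at price 149.
At Q = 9.2 the demand price is 149 and the supply price is 79.2. Deadweight loss is the triangle between the curves from 9.2 to 17.4118: (1/2)(149 - 79.2)(17.4118 - 9.2) = 286.5906.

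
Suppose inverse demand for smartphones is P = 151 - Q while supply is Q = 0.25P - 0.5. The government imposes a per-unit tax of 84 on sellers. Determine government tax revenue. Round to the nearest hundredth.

Rewriting supply in inverse form: P = 2 + 4Q.
Without the tax, 151 - Q = 2 + 4Q so Q* = 29.8 and P* = 121.2.
With the tax, sellers need 84 more per unit: 151 - Q = 2 + 4Q + 84, so Q_t = 13. Buyers pay P_b = 138; sellers receive P_s = P_b - 84 = 54.
Revenue is the tax times quantity traded: 84 x 13 = 1092.

1092.00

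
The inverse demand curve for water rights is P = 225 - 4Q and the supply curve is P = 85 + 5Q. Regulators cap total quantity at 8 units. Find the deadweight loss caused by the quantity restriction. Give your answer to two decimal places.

Unrestricted equilibrium: Q* = (225 - 85)/(4 + 5) = 15.5556.
At Q = 8 the demand price is 225 - 4(8) = 193 and the supply price is 85 + 5(8) = 125.
Deadweight loss is the triangle between the curves from 8 to 15.5556: (1/2)(193 - 125)(15.5556 - 8) = 256.8889.

256.89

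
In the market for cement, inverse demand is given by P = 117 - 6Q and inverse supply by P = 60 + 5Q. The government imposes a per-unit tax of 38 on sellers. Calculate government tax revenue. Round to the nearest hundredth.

Without the tax, 117 - 6Q = 60 + 5Q so Q* = 5.1818 and P* = 85.9091.
With the tax, sellers need 38 more per unit: 117 - 6Q = 60 + 5Q + 38, so Q_t = 1.7273. Buyers pay P_b = 106.6364; sellers receive P_s = P_b - 38 = 68.6364.
Tax revenue = t x Q_t = 38 x 1.7273 = 65.6364.

65.64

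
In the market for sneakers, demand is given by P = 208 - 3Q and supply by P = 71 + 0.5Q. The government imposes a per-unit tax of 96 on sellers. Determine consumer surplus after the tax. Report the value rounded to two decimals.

Without the tax, 208 - 3Q = 71 + 0.5Q so Q* = 39.1429 and P* = 90.5714.
With the tax, sellers need 96 more per unit: 208 - 3Q = 71 + 0.5Q + 96, so Q_t = 11.7143. Buyers pay P_b = 172.8571; sellers receive P_s = P_b - 96 = 76.8571.
Consumer surplus is the triangle under demand above P_b: (1/2)(11.7143)(208 - 172.8571) = 205.8367.

205.84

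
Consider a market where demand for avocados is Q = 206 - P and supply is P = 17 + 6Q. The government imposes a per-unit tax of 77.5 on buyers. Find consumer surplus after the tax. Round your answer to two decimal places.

Rewriting demand in inverse form: P = 206 - Q.
Pre-tax equilibrium: 206 - Q = 17 + 6Q gives Q* = 27, P* = 179.
A tax on buyers shifts demand down by 77.5: (206 - 77.5) - Q = 17 + 6Q, so Q_t = 15.9286. Buyers pay P_b = 190.0714; sellers receive P_s = P_b - 77.5 = 112.5714.
CS = (1/2)(Q_t)(206 - P_b) = (1/2)(15.9286)(15.9286) = 126.8597.

126.86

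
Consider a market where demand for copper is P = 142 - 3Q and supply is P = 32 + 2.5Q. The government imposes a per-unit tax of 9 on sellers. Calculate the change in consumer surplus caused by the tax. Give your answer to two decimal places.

Without the tax, 142 - 3Q = 32 + 2.5Q so Q* = 20 and P* = 82.
With the tax, sellers need 9 more per unit: 142 - 3Q = 32 + 2.5Q + 9, so Q_t = 18.3636. Buyers pay P_b = 86.9091; sellers receive P_s = P_b - 9 = 77.9091.
CS falls from (1/2)(20)(60) = 600 to (1/2)(18.3636)(55.0909) = 505.8347, a change of -94.1653.

-94.17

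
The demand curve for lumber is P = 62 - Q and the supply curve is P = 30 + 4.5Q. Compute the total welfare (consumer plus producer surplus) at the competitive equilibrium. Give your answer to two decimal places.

93.09

Equilibrium: 62 - Q = 30 + 4.5Q, so Q* = 5.8182 and P* = 56.1818.
Total surplus is the full triangle between the curves from 0 to Q*: (1/2)(5.8182)(62 - 30) = 93.0909.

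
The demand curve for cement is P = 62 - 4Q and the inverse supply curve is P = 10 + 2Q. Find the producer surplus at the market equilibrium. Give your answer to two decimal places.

Set 62 - 4Q = 10 + 2Q, which gives 52 = 6Q, so Q* = 8.6667 and P* = 62 - 4(8.6667) = 27.3333.
The supply curve's price intercept is 10, so PS = (1/2)(Q*)(P* - 10) = (1/2)(8.6667)(17.3333) = 75.1111.

75.11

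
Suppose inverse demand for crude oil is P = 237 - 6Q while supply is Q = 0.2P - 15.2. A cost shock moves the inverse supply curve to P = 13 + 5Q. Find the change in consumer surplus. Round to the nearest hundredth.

601.36

Rewriting supply in inverse form: P = 76 + 5Q.
Initial equilibrium: Q_0 = 14.6364, P_0 = 149.1818; CS_0 = (1/2)(14.6364)(87.8182) = 642.6694, PS_0 = (1/2)(14.6364)(73.1818) = 535.5579.
New equilibrium: 237 - 6Q = 13 + 5Q gives Q_1 = 20.3636, P_1 = 114.8182; CS_1 = 1244.0331, PS_1 = 1036.6942.
Change in consumer surplus = 1244.0331 - 642.6694 = 601.3636.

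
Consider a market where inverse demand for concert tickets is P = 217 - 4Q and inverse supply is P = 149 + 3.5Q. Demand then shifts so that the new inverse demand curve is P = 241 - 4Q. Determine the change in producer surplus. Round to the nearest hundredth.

119.47

Initial equilibrium: Q_0 = 9.0667, P_0 = 180.7333; CS_0 = (1/2)(9.0667)(36.2667) = 164.4089, PS_0 = (1/2)(9.0667)(31.7333) = 143.8578.
New equilibrium: 241 - 4Q = 149 + 3.5Q gives Q_1 = 12.2667, P_1 = 191.9333; CS_1 = 300.9422, PS_1 = 263.3244.
Change in producer surplus = 263.3244 - 143.8578 = 119.4667.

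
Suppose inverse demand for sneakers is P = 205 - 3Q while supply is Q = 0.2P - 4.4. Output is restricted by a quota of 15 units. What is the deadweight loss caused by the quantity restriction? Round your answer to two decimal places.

Rewriting supply in inverse form: P = 22 + 5Q.
Unrestricted equilibrium: Q* = (205 - 22)/(3 + 5) = 22.875.
At Q = 15 the demand price is 205 - 3(15) = 160 and the supply price is 22 + 5(15) = 97.
Deadweight loss is the triangle between the curves from 15 to 22.875: (1/2)(160 - 97)(22.875 - 15) = 248.0625.

248.06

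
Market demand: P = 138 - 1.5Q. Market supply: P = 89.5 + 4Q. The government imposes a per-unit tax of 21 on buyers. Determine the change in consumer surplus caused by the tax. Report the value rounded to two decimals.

-39.57

Without the tax, 138 - 1.5Q = 89.5 + 4Q so Q* = 8.8182 and P* = 124.7727.
With the tax, buyers' net willingness to pay falls by 21: (138 - 21) - 1.5Q = 89.5 + 4Q, so Q_t = 5. Buyers pay P_b = 130.5; sellers receive P_s = P_b - 21 = 109.5.
CS falls from (1/2)(8.8182)(13.2273) = 58.3202 to (1/2)(5)(7.5) = 18.75, a change of -39.5702.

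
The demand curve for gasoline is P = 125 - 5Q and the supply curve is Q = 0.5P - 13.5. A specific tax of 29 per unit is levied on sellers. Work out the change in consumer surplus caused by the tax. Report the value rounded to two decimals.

Rewriting supply in inverse form: P = 27 + 2Q.
Without the tax, 125 - 5Q = 27 + 2Q so Q* = 14 and P* = 55.
With the tax, sellers need 29 more per unit: 125 - 5Q = 27 + 2Q + 29, so Q_t = 9.8571. Buyers pay P_b = 75.7143; sellers receive P_s = P_b - 29 = 46.7143.
CS falls from (1/2)(14)(70) = 490 to (1/2)(9.8571)(49.2857) = 242.9082, a change of -247.0918.

-247.09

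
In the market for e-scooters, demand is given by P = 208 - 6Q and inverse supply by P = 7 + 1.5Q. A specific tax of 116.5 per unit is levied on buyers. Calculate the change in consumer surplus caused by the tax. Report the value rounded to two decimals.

-1773.91

Pre-tax equilibrium: 208 - 6Q = 7 + 1.5Q gives Q* = 26.8, P* = 47.2.
A tax on buyers shifts demand down by 116.5: (208 - 116.5) - 6Q = 7 + 1.5Q, so Q_t = 11.2667. Buyers pay P_b = 140.4; sellers receive P_s = P_b - 116.5 = 23.9.
Consumers lose the trapezoid between P* and P_b out to Q_t plus the triangle from Q_t to Q*: change in CS = 380.8133 - 2154.72 = -1773.9067.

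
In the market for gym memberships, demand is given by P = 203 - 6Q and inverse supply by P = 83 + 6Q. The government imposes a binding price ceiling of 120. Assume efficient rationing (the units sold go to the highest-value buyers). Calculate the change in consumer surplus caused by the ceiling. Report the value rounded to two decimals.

Without the control, 203 - 6Q = 83 + 6Q so Q* = 10 and P* = 143.
At P = 120, sellers supply (120 - 83)/6 = 6.1667 while buyers want more, so the quantity traded is 6.1667 at price 120.
CS goes from (1/2)(10)(60) = 300 to 397.75 (computed as (203 - 120)(6.1667) - (1/2)(6)(6.1667)^2), a change of 97.75.

97.75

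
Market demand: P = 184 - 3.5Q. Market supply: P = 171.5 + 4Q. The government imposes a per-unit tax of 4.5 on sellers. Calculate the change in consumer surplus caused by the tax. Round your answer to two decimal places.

-2.87

Without the tax, 184 - 3.5Q = 171.5 + 4Q so Q* = 1.6667 and P* = 178.1667.
A tax on sellers shifts supply up by 4.5: 184 - 3.5Q = 171.5 + 4Q + 4.5, so Q_t = 1.0667. Buyers pay P_b = 180.2667; sellers receive P_s = P_b - 4.5 = 175.7667.
CS falls from (1/2)(1.6667)(5.8333) = 4.8611 to (1/2)(1.0667)(3.7333) = 1.9911, a change of -2.87.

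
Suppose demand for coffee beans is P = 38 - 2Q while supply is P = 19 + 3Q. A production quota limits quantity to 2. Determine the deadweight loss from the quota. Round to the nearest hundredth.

8.10

Unrestricted equilibrium: Q* = (38 - 19)/(2 + 3) = 3.8.
At Q = 2 the demand price is 38 - 2(2) = 34 and the supply price is 19 + 3(2) = 25.
Deadweight loss is the triangle between the curves from 2 to 3.8: (1/2)(34 - 25)(3.8 - 2) = 8.1.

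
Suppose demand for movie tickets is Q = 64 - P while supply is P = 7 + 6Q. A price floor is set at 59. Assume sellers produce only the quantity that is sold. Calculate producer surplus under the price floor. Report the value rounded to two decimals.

185.00

Rewriting demand in inverse form: P = 64 - Q.
Without the control, 64 - Q = 7 + 6Q so Q* = 8.1429 and P* = 55.8571.
At P = 59, buyers demand (64 - 59)/1 = 5 while sellers would supply more, so the quantity traded is 5 at price 59.
The supply price at Q = 5 is 37. PS is the trapezoid between 59 and supply over [0, 5]: (1/2)[(59 - 7) + (59 - 37)](5) = 185.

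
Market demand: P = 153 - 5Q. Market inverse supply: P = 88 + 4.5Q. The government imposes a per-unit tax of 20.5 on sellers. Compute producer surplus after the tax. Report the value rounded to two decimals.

Without the tax, 153 - 5Q = 88 + 4.5Q so Q* = 6.8421 and P* = 118.7895.
A tax on sellers shifts supply up by 20.5: 153 - 5Q = 88 + 4.5Q + 20.5, so Q_t = 4.6842. Buyers pay P_b = 129.5789; sellers receive P_s = P_b - 20.5 = 109.0789.
PS = (1/2)(Q_t)(P_s - 88) = (1/2)(4.6842)(21.0789) = 49.3691.

49.37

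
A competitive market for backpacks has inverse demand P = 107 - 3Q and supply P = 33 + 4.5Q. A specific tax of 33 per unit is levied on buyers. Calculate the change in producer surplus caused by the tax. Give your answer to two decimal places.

Pre-tax equilibrium: 107 - 3Q = 33 + 4.5Q gives Q* = 9.8667, P* = 77.4.
A tax on buyers shifts demand down by 33: (107 - 33) - 3Q = 33 + 4.5Q, so Q_t = 5.4667. Buyers pay P_b = 90.6; sellers receive P_s = P_b - 33 = 57.6.
PS falls from (1/2)(9.8667)(44.4) = 219.04 to (1/2)(5.4667)(24.6) = 67.24, a change of -151.8.

-151.80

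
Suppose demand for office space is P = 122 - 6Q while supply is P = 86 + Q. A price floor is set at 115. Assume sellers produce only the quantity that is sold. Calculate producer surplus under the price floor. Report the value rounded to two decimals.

Free-market equilibrium: 122 - 6Q = 86 + Q gives Q* = 5.1429, P* = 91.1429.
At P = 115, buyers demand (122 - 115)/6 = 1.1667 while sellers would supply more, so the quantity traded is 1.1667 at price 115.
The supply price at Q = 1.1667 is 87.1667. PS is the trapezoid between 115 and supply over [0, 1.1667]: (1/2)[(115 - 86) + (115 - 87.1667)](1.1667) = 33.1528.

33.15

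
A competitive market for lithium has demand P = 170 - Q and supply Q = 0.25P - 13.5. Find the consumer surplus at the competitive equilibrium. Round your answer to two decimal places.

269.12

Rewriting supply in inverse form: P = 54 + 4Q.
Set 170 - Q = 54 + 4Q, which gives 116 = 5Q, so Q* = 23.2 and P* = 170 - (23.2) = 146.8.
The demand choke price is 170, so CS = (1/2)(Q*)(170 - P*) = (1/2)(23.2)(23.2) = 269.12.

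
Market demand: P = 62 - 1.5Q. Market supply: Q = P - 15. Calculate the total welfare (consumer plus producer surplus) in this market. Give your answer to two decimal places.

Rewriting supply in inverse form: P = 15 + Q.
Equilibrium: 62 - 1.5Q = 15 + Q, so Q* = 18.8 and P* = 33.8.
Total surplus is the full triangle between the curves from 0 to Q*: (1/2)(18.8)(62 - 15) = 441.8.

441.80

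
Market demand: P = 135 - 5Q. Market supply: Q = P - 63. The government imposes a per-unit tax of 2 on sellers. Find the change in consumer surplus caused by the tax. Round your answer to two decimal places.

-19.72

Rewriting supply in inverse form: P = 63 + Q.
Pre-tax equilibrium: 135 - 5Q = 63 + Q gives Q* = 12, P* = 75.
With the tax, sellers need 2 more per unit: 135 - 5Q = 63 + Q + 2, so Q_t = 11.6667. Buyers pay P_b = 76.6667; sellers receive P_s = P_b - 2 = 74.6667.
CS falls from (1/2)(12)(60) = 360 to (1/2)(11.6667)(58.3333) = 340.2778, a change of -19.7222.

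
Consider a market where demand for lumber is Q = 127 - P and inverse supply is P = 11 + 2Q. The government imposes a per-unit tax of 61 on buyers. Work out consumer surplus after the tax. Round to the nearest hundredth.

168.06

Rewriting demand in inverse form: P = 127 - Q.
Without the tax, 127 - Q = 11 + 2Q so Q* = 38.6667 and P* = 88.3333.
A tax on buyers shifts demand down by 61: (127 - 61) - Q = 11 + 2Q, so Q_t = 18.3333. Buyers pay P_b = 108.6667; sellers receive P_s = P_b - 61 = 47.6667.
CS = (1/2)(Q_t)(127 - P_b) = (1/2)(18.3333)(18.3333) = 168.0556.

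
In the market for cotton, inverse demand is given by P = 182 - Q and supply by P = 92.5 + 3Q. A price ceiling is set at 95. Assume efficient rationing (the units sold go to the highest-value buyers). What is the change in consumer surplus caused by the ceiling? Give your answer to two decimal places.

-178.17

Free-market equilibrium: 182 - Q = 92.5 + 3Q gives Q* = 22.375, P* = 159.625.
At the ceiling price 95, quantity supplied is (95 - 92.5)/3 = 0.8333; supply is the short side, so Q = 0.8333 trades at P = 95.
CS goes from (1/2)(22.375)(22.375) = 250.3203 to 72.1528 (computed as (182 - 95)(0.8333) - (1/2)(1)(0.8333)^2), a change of -178.1675.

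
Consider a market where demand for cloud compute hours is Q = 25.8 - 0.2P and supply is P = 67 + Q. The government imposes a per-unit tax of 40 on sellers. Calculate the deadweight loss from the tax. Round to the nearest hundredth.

Rewriting demand in inverse form: P = 129 - 5Q.
Pre-tax equilibrium: 129 - 5Q = 67 + Q gives Q* = 10.3333, P* = 77.3333.
With the tax, sellers need 40 more per unit: 129 - 5Q = 67 + Q + 40, so Q_t = 3.6667. Buyers pay P_b = 110.6667; sellers receive P_s = P_b - 40 = 70.6667.
Deadweight loss is the triangle between the curves from Q_t to Q*: (1/2)(10.3333 - 3.6667)(40) = 133.3333.

133.33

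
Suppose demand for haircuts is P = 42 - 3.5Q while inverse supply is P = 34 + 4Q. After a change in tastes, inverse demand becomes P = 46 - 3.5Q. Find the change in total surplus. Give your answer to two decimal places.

Initial equilibrium: Q_0 = 1.0667, P_0 = 38.2667; CS_0 = (1/2)(1.0667)(3.7333) = 1.9911, PS_0 = (1/2)(1.0667)(4.2667) = 2.2756.
New equilibrium: 46 - 3.5Q = 34 + 4Q gives Q_1 = 1.6, P_1 = 40.4; CS_1 = 4.48, PS_1 = 5.12.
Change in total surplus = (4.48 + 5.12) - (1.9911 + 2.2756) = 5.3333.

5.33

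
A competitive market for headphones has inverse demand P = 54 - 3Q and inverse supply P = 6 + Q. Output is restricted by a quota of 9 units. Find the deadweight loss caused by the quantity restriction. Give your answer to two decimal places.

Without the quota, 54 - 3Q = 6 + Q gives Q* = 12.
At Q = 9 the demand price is 54 - 3(9) = 27 and the supply price is 6 + (9) = 15.
Deadweight loss is the triangle between the curves from 9 to 12: (1/2)(27 - 15)(12 - 9) = 18.

18.00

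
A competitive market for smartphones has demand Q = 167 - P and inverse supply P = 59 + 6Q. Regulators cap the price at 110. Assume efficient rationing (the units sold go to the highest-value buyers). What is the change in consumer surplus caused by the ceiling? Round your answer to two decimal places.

Rewriting demand in inverse form: P = 167 - Q.
Without the control, 167 - Q = 59 + 6Q so Q* = 15.4286 and P* = 151.5714.
At P = 110, sellers supply (110 - 59)/6 = 8.5 while buyers want more, so the quantity traded is 8.5 at price 110.
CS goes from (1/2)(15.4286)(15.4286) = 119.0204 to 448.375 (computed as (167 - 110)(8.5) - (1/2)(1)(8.5)^2), a change of 329.3546.

329.35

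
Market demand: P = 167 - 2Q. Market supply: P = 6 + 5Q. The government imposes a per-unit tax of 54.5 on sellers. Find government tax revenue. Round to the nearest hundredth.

Without the tax, 167 - 2Q = 6 + 5Q so Q* = 23 and P* = 121.
With the tax, sellers need 54.5 more per unit: 167 - 2Q = 6 + 5Q + 54.5, so Q_t = 15.2143. Buyers pay P_b = 136.5714; sellers receive P_s = P_b - 54.5 = 82.0714.
Revenue is the tax times quantity traded: 54.5 x 15.2143 = 829.1786.

829.18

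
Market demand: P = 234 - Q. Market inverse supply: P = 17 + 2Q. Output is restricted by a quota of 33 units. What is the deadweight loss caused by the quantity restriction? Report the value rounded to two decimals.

2320.67

Unrestricted equilibrium: Q* = (234 - 17)/(1 + 2) = 72.3333.
At Q = 33 the demand price is 234 - (33) = 201 and the supply price is 17 + 2(33) = 83.
DWL = (1/2)(gap between curves at 33) x (Q* - 33) = (1/2)(118)(39.3333) = 2320.6667.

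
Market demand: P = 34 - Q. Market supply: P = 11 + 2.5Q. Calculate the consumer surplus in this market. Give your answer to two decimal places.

Setting demand equal to supply, 23 = 3.5Q, so Q* = 6.5714 and P* = 27.4286.
CS is the area between the demand curve and P* from 0 to Q*: (1/2)(6.5714)(6.5714) = 21.5918.

21.59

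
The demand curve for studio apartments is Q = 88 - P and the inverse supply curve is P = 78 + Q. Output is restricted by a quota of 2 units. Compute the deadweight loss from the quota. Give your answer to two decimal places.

Rewriting demand in inverse form: P = 88 - Q.
Unrestricted equilibrium: Q* = (88 - 78)/(1 + 1) = 5.
At Q = 2 the demand price is 88 - (2) = 86 and the supply price is 78 + (2) = 80.
DWL = (1/2)(gap between curves at 2) x (Q* - 2) = (1/2)(6)(3) = 9.

9.00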